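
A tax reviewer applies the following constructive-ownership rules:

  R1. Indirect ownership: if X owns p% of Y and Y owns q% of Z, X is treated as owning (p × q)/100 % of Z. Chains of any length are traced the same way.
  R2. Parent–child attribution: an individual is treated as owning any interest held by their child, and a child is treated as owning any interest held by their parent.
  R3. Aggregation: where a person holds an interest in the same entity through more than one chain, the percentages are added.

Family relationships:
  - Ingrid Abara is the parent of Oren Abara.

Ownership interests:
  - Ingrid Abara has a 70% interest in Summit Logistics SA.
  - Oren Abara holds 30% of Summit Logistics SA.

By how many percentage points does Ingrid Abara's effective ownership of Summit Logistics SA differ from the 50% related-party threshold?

By parent–child attribution (R2), Ingrid Abara is treated as also owning Oren Abara's interest in Summit Logistics SA, giving 70% + 30% = 100%.
Direct interest in Summit Logistics SA: 100%.
100% exceeds the 50% threshold by 50 percentage points.

50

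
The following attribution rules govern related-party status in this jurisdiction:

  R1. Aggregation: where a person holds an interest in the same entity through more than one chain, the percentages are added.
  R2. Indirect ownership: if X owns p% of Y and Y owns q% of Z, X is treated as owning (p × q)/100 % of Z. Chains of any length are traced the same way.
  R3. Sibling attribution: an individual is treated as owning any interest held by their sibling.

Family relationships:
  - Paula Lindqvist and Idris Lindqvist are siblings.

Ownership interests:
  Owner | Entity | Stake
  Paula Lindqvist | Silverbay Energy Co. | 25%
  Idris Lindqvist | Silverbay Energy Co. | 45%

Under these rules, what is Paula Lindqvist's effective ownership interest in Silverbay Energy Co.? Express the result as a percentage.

By sibling attribution (R3), Paula Lindqvist is treated as also owning Idris Lindqvist's interest in Silverbay Energy Co, giving 25% + 45% = 70%.
Direct interest in Silverbay Energy Co: 70%.

70%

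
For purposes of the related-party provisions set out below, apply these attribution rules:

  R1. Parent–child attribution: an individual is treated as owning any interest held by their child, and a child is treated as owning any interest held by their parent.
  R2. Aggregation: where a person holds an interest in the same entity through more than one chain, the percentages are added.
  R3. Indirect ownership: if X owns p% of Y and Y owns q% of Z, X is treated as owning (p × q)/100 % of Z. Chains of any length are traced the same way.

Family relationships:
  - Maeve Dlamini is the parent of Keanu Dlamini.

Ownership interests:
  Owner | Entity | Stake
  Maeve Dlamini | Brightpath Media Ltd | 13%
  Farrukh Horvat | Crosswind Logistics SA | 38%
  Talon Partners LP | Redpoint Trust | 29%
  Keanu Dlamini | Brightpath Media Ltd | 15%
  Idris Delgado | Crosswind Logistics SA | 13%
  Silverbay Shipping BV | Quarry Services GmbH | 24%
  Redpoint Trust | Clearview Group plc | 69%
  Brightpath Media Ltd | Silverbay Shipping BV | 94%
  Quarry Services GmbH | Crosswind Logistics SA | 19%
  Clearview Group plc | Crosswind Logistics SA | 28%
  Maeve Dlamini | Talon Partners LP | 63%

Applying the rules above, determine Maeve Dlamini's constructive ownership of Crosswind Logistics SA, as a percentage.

4.729956%

By parent–child attribution (R1), Maeve Dlamini is treated as also owning Keanu Dlamini's interest in Brightpath Media Ltd, giving 13% + 15% = 28%.
Chain via Talon Partners LP → Redpoint Trust → Clearview Group plc (R3): 63% × 29% × 69% × 28% = 3.529764% of Crosswind Logistics SA.
Chain via Brightpath Media Ltd → Silverbay Shipping BV → Quarry Services GmbH (R3): 28% × 94% × 24% × 19% = 1.200192% of Crosswind Logistics SA.
Aggregating (R2): 3.529764% + 1.200192% = 4.729956%.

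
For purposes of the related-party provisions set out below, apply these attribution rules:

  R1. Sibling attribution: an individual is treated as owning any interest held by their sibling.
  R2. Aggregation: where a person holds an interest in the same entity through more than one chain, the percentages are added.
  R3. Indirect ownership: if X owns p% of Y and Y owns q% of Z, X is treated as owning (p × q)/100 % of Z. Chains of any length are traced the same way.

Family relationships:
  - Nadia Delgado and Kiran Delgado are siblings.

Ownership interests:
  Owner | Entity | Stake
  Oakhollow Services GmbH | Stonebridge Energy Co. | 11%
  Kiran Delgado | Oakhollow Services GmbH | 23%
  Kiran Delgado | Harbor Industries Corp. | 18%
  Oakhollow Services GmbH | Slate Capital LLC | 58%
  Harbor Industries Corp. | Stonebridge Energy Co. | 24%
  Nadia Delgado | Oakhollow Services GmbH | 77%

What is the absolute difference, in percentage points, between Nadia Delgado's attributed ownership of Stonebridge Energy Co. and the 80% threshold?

64.68

By sibling attribution (R1), Nadia Delgado is treated as also owning Kiran Delgado's interest in Oakhollow Services GmbH, giving 77% + 23% = 100%.
By sibling attribution (R1), Nadia Delgado is treated as owning Kiran Delgado's 18% interest in Harbor Industries Corp.
Chain via Oakhollow Services GmbH (R3): 100% × 11% = 11% of Stonebridge Energy Co.
Chain via Harbor Industries Corp. (R3): 18% × 24% = 4.32% of Stonebridge Energy Co.
Aggregating (R2): 11% + 4.32% = 15.32%.
15.32% falls short of the 80% threshold by 64.68 percentage points.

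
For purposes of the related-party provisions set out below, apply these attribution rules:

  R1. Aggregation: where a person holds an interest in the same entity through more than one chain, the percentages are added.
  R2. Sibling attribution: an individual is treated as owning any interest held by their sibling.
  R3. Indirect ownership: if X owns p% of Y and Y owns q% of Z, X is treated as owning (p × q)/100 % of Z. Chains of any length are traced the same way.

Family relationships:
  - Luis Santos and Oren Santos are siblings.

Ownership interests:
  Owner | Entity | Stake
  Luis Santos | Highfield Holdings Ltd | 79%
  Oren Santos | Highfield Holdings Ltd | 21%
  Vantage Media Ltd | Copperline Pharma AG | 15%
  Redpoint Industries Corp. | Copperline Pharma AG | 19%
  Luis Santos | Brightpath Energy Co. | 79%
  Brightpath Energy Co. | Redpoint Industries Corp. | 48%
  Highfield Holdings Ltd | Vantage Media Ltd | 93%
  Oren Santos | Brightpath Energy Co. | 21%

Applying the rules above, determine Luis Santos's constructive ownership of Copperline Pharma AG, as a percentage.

By sibling attribution (R2), Luis Santos is treated as also owning Oren Santos's interest in Highfield Holdings Ltd, giving 79% + 21% = 100%.
By sibling attribution (R2), Luis Santos is treated as also owning Oren Santos's interest in Brightpath Energy Co, giving 79% + 21% = 100%.
Chain via Highfield Holdings Ltd → Vantage Media Ltd (R3): 100% × 93% × 15% = 13.95% of Copperline Pharma AG.
Chain via Brightpath Energy Co. → Redpoint Industries Corp. (R3): 100% × 48% × 19% = 9.12% of Copperline Pharma AG.
Aggregating (R1): 13.95% + 9.12% = 23.07%.

23.07%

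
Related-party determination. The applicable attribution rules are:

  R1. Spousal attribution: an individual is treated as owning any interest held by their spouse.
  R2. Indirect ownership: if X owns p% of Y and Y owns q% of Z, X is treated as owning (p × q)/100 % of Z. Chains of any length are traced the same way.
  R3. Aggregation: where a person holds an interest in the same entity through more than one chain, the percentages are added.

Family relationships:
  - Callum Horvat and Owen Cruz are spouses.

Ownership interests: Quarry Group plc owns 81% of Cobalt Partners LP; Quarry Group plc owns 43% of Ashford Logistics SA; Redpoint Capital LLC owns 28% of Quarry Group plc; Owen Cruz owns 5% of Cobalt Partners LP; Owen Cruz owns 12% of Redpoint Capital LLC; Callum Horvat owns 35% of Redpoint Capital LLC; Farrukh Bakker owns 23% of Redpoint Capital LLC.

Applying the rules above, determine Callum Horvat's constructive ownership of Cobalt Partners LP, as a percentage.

15.6596%

By spousal attribution (R1), Callum Horvat is treated as also owning Owen Cruz's interest in Redpoint Capital LLC, giving 35% + 12% = 47%.
By spousal attribution (R1), Callum Horvat is treated as owning Owen Cruz's 5% interest in Cobalt Partners LP.
Chain via Redpoint Capital LLC → Quarry Group plc (R2): 47% × 28% × 81% = 10.6596% of Cobalt Partners LP.
Direct interest in Cobalt Partners LP: 5%.
Aggregating (R3): 10.6596% + 5% = 15.6596%.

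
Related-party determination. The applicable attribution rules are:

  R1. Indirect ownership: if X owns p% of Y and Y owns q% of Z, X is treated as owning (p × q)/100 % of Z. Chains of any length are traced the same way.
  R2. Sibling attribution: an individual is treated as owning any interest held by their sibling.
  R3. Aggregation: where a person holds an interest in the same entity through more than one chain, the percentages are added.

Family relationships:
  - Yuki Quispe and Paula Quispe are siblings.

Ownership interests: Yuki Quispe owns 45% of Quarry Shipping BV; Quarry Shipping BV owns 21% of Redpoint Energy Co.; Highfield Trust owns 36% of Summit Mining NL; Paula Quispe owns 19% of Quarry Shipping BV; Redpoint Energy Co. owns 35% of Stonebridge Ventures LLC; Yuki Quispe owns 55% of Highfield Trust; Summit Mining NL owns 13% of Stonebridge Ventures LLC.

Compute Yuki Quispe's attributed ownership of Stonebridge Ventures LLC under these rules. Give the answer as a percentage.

7.278%

By sibling attribution (R2), Yuki Quispe is treated as also owning Paula Quispe's interest in Quarry Shipping BV, giving 45% + 19% = 64%.
Chain via Quarry Shipping BV → Redpoint Energy Co. (R1): 64% × 21% × 35% = 4.704% of Stonebridge Ventures LLC.
Chain via Highfield Trust → Summit Mining NL (R1): 55% × 36% × 13% = 2.574% of Stonebridge Ventures LLC.
Aggregating (R3): 4.704% + 2.574% = 7.278%.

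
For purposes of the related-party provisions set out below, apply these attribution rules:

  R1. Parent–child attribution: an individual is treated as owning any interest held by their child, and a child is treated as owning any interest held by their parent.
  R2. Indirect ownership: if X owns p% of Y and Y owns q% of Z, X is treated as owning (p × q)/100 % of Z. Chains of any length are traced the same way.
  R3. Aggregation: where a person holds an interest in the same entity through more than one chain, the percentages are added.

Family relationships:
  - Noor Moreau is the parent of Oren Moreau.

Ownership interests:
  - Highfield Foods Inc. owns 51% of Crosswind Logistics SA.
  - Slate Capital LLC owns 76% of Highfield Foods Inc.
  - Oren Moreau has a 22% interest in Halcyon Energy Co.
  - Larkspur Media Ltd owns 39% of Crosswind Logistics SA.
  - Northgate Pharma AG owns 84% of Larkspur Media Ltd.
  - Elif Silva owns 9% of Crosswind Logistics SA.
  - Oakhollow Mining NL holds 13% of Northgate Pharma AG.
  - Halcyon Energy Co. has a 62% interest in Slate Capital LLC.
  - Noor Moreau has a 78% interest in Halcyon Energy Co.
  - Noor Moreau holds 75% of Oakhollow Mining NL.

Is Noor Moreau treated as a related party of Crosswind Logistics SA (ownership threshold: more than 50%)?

By parent–child attribution (R1), Noor Moreau is treated as also owning Oren Moreau's interest in Halcyon Energy Co, giving 78% + 22% = 100%.
Chain via Halcyon Energy Co. → Slate Capital LLC → Highfield Foods Inc. (R2): 100% × 62% × 76% × 51% = 24.0312% of Crosswind Logistics SA.
Chain via Oakhollow Mining NL → Northgate Pharma AG → Larkspur Media Ltd (R2): 75% × 13% × 84% × 39% = 3.1941% of Crosswind Logistics SA.
Aggregating (R3): 24.0312% + 3.1941% = 27.2253%.
27.2253% does not exceed the 50% threshold, so Noor is not a related party to Crosswind Logistics SA.

No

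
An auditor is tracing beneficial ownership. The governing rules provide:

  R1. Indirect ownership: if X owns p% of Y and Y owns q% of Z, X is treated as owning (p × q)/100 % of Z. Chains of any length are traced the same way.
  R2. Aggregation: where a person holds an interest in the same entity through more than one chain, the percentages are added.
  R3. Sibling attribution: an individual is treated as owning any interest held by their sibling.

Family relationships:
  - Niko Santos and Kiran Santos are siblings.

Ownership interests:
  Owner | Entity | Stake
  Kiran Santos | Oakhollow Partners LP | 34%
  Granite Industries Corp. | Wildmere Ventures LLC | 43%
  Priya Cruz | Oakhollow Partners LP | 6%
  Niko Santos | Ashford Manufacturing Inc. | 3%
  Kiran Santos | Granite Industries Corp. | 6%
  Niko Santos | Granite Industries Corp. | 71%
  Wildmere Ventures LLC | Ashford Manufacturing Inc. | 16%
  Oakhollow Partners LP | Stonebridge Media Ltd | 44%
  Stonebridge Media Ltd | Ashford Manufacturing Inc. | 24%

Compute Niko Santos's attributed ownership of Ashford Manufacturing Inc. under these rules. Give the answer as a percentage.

11.888%

By sibling attribution (R3), Niko Santos is treated as also owning Kiran Santos's interest in Granite Industries Corp, giving 71% + 6% = 77%.
By sibling attribution (R3), Niko Santos is treated as owning Kiran Santos's 34% interest in Oakhollow Partners LP.
Chain via Granite Industries Corp. → Wildmere Ventures LLC (R1): 77% × 43% × 16% = 5.2976% of Ashford Manufacturing Inc.
Direct interest in Ashford Manufacturing Inc: 3%.
Chain via Oakhollow Partners LP → Stonebridge Media Ltd (R1): 34% × 44% × 24% = 3.5904% of Ashford Manufacturing Inc.
Aggregating (R2): 5.2976% + 3% + 3.5904% = 11.888%.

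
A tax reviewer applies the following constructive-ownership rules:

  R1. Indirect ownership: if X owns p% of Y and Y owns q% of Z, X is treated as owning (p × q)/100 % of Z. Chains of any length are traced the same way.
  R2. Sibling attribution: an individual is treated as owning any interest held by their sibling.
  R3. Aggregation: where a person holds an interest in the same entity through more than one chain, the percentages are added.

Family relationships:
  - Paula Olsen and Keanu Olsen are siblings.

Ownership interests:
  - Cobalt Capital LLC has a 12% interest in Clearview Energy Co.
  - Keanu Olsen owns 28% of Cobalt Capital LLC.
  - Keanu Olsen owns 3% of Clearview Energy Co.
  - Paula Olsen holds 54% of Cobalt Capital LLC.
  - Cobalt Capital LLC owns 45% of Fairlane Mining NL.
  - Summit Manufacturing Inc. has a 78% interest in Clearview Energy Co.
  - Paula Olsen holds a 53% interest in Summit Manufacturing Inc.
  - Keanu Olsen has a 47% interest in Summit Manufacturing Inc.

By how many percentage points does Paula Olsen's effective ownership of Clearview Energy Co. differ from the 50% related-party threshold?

40.84

By sibling attribution (R2), Paula Olsen is treated as also owning Keanu Olsen's interest in Summit Manufacturing Inc, giving 53% + 47% = 100%.
By sibling attribution (R2), Paula Olsen is treated as also owning Keanu Olsen's interest in Cobalt Capital LLC, giving 54% + 28% = 82%.
By sibling attribution (R2), Paula Olsen is treated as owning Keanu Olsen's 3% interest in Clearview Energy Co.
Chain via Summit Manufacturing Inc. (R1): 100% × 78% = 78% of Clearview Energy Co.
Chain via Cobalt Capital LLC (R1): 82% × 12% = 9.84% of Clearview Energy Co.
Direct interest in Clearview Energy Co: 3%.
Aggregating (R3): 78% + 9.84% + 3% = 90.84%.
90.84% exceeds the 50% threshold by 40.84 percentage points.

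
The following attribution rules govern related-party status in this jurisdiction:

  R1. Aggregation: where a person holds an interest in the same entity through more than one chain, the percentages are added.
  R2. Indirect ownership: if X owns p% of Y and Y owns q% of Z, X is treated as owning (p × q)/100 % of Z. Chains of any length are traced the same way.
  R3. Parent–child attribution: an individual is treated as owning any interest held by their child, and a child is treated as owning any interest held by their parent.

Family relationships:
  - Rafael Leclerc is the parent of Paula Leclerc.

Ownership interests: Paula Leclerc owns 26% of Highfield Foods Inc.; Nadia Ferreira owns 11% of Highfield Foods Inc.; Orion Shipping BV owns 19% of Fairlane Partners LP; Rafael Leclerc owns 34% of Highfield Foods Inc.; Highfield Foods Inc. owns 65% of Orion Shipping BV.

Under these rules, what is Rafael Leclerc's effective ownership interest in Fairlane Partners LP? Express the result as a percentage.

7.41%

By parent–child attribution (R3), Rafael Leclerc is treated as also owning Paula Leclerc's interest in Highfield Foods Inc, giving 34% + 26% = 60%.
Chain via Highfield Foods Inc. → Orion Shipping BV (R2): 60% × 65% × 19% = 7.41% of Fairlane Partners LP.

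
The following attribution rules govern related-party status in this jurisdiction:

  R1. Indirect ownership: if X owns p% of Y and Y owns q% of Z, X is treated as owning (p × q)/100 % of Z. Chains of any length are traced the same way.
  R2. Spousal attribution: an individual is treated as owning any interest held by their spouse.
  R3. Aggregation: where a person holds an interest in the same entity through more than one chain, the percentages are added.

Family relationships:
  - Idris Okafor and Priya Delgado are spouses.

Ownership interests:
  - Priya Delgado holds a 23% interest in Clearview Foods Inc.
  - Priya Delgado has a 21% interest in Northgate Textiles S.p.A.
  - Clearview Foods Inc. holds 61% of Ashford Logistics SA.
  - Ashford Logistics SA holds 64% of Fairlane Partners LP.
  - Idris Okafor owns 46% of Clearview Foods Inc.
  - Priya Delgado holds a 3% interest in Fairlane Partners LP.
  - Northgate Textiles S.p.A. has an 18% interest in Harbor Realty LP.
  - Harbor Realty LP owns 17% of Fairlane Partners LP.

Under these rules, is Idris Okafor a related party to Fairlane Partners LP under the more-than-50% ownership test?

By spousal attribution (R2), Idris Okafor is treated as also owning Priya Delgado's interest in Clearview Foods Inc, giving 46% + 23% = 69%.
By spousal attribution (R2), Idris Okafor is treated as owning Priya Delgado's 21% interest in Northgate Textiles S.p.A.
By spousal attribution (R2), Idris Okafor is treated as owning Priya Delgado's 3% interest in Fairlane Partners LP.
Chain via Clearview Foods Inc. → Ashford Logistics SA (R1): 69% × 61% × 64% = 26.9376% of Fairlane Partners LP.
Chain via Northgate Textiles S.p.A. → Harbor Realty LP (R1): 21% × 18% × 17% = 0.6426% of Fairlane Partners LP.
Direct interest in Fairlane Partners LP: 3%.
Aggregating (R3): 26.9376% + 0.6426% + 3% = 30.5802%.
30.5802% does not exceed the 50% threshold, so Idris is not a related party to Fairlane Partners LP.

No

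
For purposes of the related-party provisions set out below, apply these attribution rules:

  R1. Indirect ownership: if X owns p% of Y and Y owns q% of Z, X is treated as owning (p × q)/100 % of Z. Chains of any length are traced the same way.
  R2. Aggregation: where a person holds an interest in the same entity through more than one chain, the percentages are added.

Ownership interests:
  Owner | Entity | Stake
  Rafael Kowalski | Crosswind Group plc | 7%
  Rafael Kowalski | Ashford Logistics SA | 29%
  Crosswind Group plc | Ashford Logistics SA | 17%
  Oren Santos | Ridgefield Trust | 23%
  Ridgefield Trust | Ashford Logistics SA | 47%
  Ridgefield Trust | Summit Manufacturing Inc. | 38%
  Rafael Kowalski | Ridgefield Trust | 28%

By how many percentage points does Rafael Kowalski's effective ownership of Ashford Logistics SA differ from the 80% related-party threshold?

Chain via Crosswind Group plc (R1): 7% × 17% = 1.19% of Ashford Logistics SA.
Chain via Ridgefield Trust (R1): 28% × 47% = 13.16% of Ashford Logistics SA.
Direct interest in Ashford Logistics SA: 29%.
Aggregating (R2): 1.19% + 13.16% + 29% = 43.35%.
43.35% falls short of the 80% threshold by 36.65 percentage points.

36.65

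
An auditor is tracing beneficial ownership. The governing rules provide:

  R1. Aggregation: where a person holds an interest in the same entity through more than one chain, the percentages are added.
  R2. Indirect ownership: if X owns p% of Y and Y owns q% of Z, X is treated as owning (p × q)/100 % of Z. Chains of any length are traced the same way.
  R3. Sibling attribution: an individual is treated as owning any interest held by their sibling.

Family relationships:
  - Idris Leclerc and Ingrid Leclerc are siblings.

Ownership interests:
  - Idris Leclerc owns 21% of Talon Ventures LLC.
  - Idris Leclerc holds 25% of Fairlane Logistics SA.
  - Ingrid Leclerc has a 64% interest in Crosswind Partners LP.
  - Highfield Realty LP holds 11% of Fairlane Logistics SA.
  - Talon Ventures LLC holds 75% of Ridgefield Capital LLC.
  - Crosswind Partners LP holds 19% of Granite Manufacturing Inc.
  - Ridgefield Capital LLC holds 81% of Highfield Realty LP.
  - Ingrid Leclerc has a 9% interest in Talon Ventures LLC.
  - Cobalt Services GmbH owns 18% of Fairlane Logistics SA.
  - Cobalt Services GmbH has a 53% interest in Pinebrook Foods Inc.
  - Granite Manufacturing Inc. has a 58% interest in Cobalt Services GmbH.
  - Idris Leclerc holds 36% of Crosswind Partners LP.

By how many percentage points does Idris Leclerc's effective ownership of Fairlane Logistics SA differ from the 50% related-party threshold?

21.01165

By sibling attribution (R3), Idris Leclerc is treated as also owning Ingrid Leclerc's interest in Crosswind Partners LP, giving 36% + 64% = 100%.
By sibling attribution (R3), Idris Leclerc is treated as also owning Ingrid Leclerc's interest in Talon Ventures LLC, giving 21% + 9% = 30%.
Chain via Crosswind Partners LP → Granite Manufacturing Inc. → Cobalt Services GmbH (R2): 100% × 19% × 58% × 18% = 1.9836% of Fairlane Logistics SA.
Chain via Talon Ventures LLC → Ridgefield Capital LLC → Highfield Realty LP (R2): 30% × 75% × 81% × 11% = 2.00475% of Fairlane Logistics SA.
Direct interest in Fairlane Logistics SA: 25%.
Aggregating (R1): 1.9836% + 2.00475% + 25% = 28.98835%.
28.98835% falls short of the 50% threshold by 21.01165 percentage points.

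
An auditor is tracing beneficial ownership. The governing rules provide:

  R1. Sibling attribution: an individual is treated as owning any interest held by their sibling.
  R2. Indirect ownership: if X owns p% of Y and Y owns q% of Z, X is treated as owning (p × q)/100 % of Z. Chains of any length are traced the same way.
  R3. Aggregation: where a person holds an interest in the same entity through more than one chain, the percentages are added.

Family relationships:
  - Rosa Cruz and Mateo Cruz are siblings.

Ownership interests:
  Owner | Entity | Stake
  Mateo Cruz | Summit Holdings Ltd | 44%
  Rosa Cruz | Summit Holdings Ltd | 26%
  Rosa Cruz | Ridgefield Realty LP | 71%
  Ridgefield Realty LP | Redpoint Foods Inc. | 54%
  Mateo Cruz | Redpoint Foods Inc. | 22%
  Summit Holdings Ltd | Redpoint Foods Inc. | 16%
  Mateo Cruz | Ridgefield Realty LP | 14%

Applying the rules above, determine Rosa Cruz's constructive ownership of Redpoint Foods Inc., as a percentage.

By sibling attribution (R1), Rosa Cruz is treated as also owning Mateo Cruz's interest in Summit Holdings Ltd, giving 26% + 44% = 70%.
By sibling attribution (R1), Rosa Cruz is treated as also owning Mateo Cruz's interest in Ridgefield Realty LP, giving 71% + 14% = 85%.
By sibling attribution (R1), Rosa Cruz is treated as owning Mateo Cruz's 22% interest in Redpoint Foods Inc.
Chain via Summit Holdings Ltd (R2): 70% × 16% = 11.2% of Redpoint Foods Inc.
Chain via Ridgefield Realty LP (R2): 85% × 54% = 45.9% of Redpoint Foods Inc.
Direct interest in Redpoint Foods Inc: 22%.
Aggregating (R3): 11.2% + 45.9% + 22% = 79.1%.

79.1%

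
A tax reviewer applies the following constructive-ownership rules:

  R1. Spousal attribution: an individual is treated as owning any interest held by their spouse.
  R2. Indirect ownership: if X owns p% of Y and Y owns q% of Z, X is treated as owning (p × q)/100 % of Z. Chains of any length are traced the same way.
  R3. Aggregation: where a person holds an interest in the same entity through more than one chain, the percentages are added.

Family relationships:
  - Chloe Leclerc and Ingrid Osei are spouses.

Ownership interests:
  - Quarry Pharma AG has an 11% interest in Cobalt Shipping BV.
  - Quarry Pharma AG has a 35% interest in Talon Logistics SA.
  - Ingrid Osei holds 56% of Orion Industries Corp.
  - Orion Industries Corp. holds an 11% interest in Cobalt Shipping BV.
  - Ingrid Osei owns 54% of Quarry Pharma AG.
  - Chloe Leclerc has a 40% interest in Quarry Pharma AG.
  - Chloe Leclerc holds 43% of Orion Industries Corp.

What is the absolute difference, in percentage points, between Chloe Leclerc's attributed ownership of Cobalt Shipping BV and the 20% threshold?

By spousal attribution (R1), Chloe Leclerc is treated as also owning Ingrid Osei's interest in Quarry Pharma AG, giving 40% + 54% = 94%.
By spousal attribution (R1), Chloe Leclerc is treated as also owning Ingrid Osei's interest in Orion Industries Corp, giving 43% + 56% = 99%.
Chain via Quarry Pharma AG (R2): 94% × 11% = 10.34% of Cobalt Shipping BV.
Chain via Orion Industries Corp. (R2): 99% × 11% = 10.89% of Cobalt Shipping BV.
Aggregating (R3): 10.34% + 10.89% = 21.23%.
21.23% exceeds the 20% threshold by 1.23 percentage points.

1.23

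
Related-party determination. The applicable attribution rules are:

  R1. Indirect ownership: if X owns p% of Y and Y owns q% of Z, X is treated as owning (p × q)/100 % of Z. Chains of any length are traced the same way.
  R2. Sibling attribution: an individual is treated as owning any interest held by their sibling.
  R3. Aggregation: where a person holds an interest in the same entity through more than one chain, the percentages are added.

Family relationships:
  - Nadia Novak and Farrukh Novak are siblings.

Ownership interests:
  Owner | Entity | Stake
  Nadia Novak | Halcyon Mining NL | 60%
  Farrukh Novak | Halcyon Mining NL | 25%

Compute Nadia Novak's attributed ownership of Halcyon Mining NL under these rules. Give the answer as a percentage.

85%

By sibling attribution (R2), Nadia Novak is treated as also owning Farrukh Novak's interest in Halcyon Mining NL, giving 60% + 25% = 85%.
Direct interest in Halcyon Mining NL: 85%.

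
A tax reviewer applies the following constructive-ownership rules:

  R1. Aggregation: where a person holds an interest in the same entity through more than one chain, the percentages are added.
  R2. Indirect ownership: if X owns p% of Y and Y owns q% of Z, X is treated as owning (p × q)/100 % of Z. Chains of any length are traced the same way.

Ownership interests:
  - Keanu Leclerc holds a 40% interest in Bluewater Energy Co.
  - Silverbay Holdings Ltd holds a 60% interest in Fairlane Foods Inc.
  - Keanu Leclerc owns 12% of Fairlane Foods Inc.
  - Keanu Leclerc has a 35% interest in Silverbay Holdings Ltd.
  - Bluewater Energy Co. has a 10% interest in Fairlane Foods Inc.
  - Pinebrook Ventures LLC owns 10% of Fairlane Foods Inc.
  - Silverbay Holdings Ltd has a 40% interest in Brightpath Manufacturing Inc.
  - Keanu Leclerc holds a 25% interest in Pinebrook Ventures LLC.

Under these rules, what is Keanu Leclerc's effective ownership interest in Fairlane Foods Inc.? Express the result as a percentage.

Chain via Pinebrook Ventures LLC (R2): 25% × 10% = 2.5% of Fairlane Foods Inc.
Chain via Bluewater Energy Co. (R2): 40% × 10% = 4% of Fairlane Foods Inc.
Chain via Silverbay Holdings Ltd (R2): 35% × 60% = 21% of Fairlane Foods Inc.
Direct interest in Fairlane Foods Inc: 12%.
Aggregating (R1): 2.5% + 4% + 21% + 12% = 39.5%.

39.5%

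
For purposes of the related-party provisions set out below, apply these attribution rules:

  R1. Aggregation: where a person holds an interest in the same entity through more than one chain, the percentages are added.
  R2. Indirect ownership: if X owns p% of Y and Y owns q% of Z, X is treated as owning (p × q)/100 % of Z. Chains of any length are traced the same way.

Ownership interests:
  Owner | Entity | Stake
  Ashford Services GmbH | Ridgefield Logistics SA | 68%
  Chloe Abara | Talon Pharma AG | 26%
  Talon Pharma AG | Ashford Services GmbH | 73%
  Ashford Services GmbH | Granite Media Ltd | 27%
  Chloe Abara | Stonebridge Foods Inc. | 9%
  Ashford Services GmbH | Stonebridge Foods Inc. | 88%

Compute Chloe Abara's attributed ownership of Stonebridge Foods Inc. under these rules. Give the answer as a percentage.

25.7024%

Chain via Talon Pharma AG → Ashford Services GmbH (R2): 26% × 73% × 88% = 16.7024% of Stonebridge Foods Inc.
Direct interest in Stonebridge Foods Inc: 9%.
Aggregating (R1): 16.7024% + 9% = 25.7024%.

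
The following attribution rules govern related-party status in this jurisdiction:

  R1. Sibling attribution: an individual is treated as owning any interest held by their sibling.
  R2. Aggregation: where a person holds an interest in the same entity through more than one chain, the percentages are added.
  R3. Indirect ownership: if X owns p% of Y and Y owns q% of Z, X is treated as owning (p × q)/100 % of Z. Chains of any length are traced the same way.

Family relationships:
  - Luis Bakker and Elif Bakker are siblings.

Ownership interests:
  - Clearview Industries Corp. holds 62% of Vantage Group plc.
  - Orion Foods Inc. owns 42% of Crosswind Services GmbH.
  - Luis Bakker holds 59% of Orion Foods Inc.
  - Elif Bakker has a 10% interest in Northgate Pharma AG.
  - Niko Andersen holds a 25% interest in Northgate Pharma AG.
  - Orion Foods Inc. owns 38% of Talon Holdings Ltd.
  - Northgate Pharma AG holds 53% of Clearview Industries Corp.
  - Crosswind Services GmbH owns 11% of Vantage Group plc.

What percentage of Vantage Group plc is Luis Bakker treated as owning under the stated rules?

6.0118%

By sibling attribution (R1), Luis Bakker is treated as owning Elif Bakker's 10% interest in Northgate Pharma AG.
Chain via Orion Foods Inc. → Crosswind Services GmbH (R3): 59% × 42% × 11% = 2.7258% of Vantage Group plc.
Chain via Northgate Pharma AG → Clearview Industries Corp. (R3): 10% × 53% × 62% = 3.286% of Vantage Group plc.
Aggregating (R2): 2.7258% + 3.286% = 6.0118%.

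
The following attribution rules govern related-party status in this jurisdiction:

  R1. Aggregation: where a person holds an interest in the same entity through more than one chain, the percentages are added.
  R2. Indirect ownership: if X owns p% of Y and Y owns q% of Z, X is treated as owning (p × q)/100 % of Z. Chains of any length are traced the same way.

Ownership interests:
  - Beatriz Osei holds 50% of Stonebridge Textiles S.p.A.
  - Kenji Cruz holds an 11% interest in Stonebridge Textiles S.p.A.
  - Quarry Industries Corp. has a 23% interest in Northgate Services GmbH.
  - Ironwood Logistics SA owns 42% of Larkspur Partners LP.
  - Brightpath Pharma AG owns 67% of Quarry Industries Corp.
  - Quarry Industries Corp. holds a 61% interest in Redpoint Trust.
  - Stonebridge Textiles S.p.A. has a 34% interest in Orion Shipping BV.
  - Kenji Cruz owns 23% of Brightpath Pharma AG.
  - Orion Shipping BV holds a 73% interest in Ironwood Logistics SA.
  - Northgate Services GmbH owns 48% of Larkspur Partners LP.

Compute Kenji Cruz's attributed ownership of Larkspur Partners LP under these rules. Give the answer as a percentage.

Chain via Stonebridge Textiles S.p.A. → Orion Shipping BV → Ironwood Logistics SA (R2): 11% × 34% × 73% × 42% = 1.146684% of Larkspur Partners LP.
Chain via Brightpath Pharma AG → Quarry Industries Corp. → Northgate Services GmbH (R2): 23% × 67% × 23% × 48% = 1.701264% of Larkspur Partners LP.
Aggregating (R1): 1.146684% + 1.701264% = 2.847948%.

2.847948%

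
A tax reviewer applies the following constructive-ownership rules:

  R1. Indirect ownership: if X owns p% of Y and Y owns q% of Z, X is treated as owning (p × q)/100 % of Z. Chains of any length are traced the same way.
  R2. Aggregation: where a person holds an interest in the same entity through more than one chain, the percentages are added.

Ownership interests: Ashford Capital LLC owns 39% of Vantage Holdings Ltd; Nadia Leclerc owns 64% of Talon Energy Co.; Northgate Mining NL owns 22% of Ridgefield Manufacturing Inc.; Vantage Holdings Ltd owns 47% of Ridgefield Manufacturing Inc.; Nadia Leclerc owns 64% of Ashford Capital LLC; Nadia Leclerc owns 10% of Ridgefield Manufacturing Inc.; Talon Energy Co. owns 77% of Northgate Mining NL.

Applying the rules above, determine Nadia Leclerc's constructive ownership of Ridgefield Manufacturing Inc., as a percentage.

Chain via Talon Energy Co. → Northgate Mining NL (R1): 64% × 77% × 22% = 10.8416% of Ridgefield Manufacturing Inc.
Chain via Ashford Capital LLC → Vantage Holdings Ltd (R1): 64% × 39% × 47% = 11.7312% of Ridgefield Manufacturing Inc.
Direct interest in Ridgefield Manufacturing Inc: 10%.
Aggregating (R2): 10.8416% + 11.7312% + 10% = 32.5728%.

32.5728%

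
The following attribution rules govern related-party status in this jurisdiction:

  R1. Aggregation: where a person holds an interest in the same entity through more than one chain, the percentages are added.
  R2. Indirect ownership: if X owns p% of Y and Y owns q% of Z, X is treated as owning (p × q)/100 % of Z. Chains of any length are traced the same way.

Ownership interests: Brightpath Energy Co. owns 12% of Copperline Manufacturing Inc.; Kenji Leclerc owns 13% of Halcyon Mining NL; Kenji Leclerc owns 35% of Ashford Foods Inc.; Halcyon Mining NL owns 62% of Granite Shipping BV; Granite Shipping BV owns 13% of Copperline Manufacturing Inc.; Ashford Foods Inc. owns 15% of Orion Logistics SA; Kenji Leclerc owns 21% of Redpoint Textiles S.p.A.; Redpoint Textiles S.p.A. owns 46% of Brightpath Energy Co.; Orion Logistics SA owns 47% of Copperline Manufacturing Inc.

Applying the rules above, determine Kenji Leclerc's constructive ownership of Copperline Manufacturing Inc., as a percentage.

4.6745%

Chain via Redpoint Textiles S.p.A. → Brightpath Energy Co. (R2): 21% × 46% × 12% = 1.1592% of Copperline Manufacturing Inc.
Chain via Ashford Foods Inc. → Orion Logistics SA (R2): 35% × 15% × 47% = 2.4675% of Copperline Manufacturing Inc.
Chain via Halcyon Mining NL → Granite Shipping BV (R2): 13% × 62% × 13% = 1.0478% of Copperline Manufacturing Inc.
Aggregating (R1): 1.1592% + 2.4675% + 1.0478% = 4.6745%.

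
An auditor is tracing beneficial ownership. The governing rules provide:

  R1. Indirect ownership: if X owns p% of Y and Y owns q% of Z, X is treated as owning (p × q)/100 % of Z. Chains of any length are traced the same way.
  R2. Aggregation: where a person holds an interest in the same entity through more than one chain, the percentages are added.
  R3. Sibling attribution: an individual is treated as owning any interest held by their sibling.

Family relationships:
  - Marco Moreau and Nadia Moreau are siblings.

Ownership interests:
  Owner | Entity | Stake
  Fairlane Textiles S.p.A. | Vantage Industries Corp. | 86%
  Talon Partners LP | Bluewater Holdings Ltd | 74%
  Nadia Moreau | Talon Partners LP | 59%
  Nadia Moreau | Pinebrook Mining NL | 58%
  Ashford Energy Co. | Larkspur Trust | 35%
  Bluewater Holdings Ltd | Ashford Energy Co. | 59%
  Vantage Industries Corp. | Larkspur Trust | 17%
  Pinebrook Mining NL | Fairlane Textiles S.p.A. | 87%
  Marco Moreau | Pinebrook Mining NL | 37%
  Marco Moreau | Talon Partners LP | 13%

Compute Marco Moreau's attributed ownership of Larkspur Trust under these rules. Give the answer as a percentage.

23.08575%

By sibling attribution (R3), Marco Moreau is treated as also owning Nadia Moreau's interest in Pinebrook Mining NL, giving 37% + 58% = 95%.
By sibling attribution (R3), Marco Moreau is treated as also owning Nadia Moreau's interest in Talon Partners LP, giving 13% + 59% = 72%.
Chain via Pinebrook Mining NL → Fairlane Textiles S.p.A. → Vantage Industries Corp. (R1): 95% × 87% × 86% × 17% = 12.08343% of Larkspur Trust.
Chain via Talon Partners LP → Bluewater Holdings Ltd → Ashford Energy Co. (R1): 72% × 74% × 59% × 35% = 11.00232% of Larkspur Trust.
Aggregating (R2): 12.08343% + 11.00232% = 23.08575%.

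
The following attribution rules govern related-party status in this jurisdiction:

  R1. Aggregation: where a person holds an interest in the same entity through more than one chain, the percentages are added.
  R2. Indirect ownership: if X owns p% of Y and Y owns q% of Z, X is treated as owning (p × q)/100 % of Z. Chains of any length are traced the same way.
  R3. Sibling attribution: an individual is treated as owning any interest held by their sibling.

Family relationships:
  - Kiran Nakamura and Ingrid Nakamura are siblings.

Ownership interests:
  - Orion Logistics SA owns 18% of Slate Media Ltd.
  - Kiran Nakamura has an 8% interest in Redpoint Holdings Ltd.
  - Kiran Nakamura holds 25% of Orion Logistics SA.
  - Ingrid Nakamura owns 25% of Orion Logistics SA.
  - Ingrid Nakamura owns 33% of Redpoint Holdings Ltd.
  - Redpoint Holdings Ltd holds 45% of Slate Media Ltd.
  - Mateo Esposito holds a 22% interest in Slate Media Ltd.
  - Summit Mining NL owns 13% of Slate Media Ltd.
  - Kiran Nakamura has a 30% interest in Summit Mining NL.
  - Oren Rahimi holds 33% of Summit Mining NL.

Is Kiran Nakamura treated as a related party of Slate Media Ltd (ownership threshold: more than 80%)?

No

By sibling attribution (R3), Kiran Nakamura is treated as also owning Ingrid Nakamura's interest in Redpoint Holdings Ltd, giving 8% + 33% = 41%.
By sibling attribution (R3), Kiran Nakamura is treated as also owning Ingrid Nakamura's interest in Orion Logistics SA, giving 25% + 25% = 50%.
Chain via Redpoint Holdings Ltd (R2): 41% × 45% = 18.45% of Slate Media Ltd.
Chain via Summit Mining NL (R2): 30% × 13% = 3.9% of Slate Media Ltd.
Chain via Orion Logistics SA (R2): 50% × 18% = 9% of Slate Media Ltd.
Aggregating (R1): 18.45% + 3.9% + 9% = 31.35%.
31.35% does not exceed the 80% threshold, so Kiran is not a related party to Slate Media Ltd.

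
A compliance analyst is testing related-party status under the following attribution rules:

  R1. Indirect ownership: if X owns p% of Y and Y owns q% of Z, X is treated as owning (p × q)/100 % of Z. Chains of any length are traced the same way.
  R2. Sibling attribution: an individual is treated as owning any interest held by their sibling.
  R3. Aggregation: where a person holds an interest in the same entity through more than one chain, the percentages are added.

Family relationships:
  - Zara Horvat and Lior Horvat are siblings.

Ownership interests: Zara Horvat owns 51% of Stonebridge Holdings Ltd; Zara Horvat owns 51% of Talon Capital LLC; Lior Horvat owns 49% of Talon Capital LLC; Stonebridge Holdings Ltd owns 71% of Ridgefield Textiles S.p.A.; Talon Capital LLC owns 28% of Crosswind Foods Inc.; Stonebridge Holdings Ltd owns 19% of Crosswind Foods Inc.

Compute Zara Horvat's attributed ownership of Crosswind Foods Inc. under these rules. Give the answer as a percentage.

By sibling attribution (R2), Zara Horvat is treated as also owning Lior Horvat's interest in Talon Capital LLC, giving 51% + 49% = 100%.
Chain via Talon Capital LLC (R1): 100% × 28% = 28% of Crosswind Foods Inc.
Chain via Stonebridge Holdings Ltd (R1): 51% × 19% = 9.69% of Crosswind Foods Inc.
Aggregating (R3): 28% + 9.69% = 37.69%.

37.69%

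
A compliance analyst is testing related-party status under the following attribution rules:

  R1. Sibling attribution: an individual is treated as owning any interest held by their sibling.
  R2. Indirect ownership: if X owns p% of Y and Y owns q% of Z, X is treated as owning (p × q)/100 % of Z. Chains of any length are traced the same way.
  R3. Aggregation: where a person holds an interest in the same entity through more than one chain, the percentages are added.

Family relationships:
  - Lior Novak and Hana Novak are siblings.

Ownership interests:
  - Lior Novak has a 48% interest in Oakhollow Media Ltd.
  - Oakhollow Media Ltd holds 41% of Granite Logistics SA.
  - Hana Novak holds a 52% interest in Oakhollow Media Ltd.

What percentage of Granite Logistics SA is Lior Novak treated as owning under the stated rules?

By sibling attribution (R1), Lior Novak is treated as also owning Hana Novak's interest in Oakhollow Media Ltd, giving 48% + 52% = 100%.
Chain via Oakhollow Media Ltd (R2): 100% × 41% = 41% of Granite Logistics SA.

41%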